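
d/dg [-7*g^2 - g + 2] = -14*g - 1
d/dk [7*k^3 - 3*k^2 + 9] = 3*k*(7*k - 2)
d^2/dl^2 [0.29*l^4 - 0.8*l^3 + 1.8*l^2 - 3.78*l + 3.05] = 3.48*l^2 - 4.8*l + 3.6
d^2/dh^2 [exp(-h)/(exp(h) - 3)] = ((exp(h) - 3)^2 + (exp(h) - 3)*exp(h) + 2*exp(2*h))*exp(-h)/(exp(h) - 3)^3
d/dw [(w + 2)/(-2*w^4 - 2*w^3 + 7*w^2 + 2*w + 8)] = (6*w^4 + 20*w^3 + 5*w^2 - 28*w + 4)/(4*w^8 + 8*w^7 - 24*w^6 - 36*w^5 + 9*w^4 - 4*w^3 + 116*w^2 + 32*w + 64)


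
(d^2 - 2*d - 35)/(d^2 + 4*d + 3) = (d^2 - 2*d - 35)/(d^2 + 4*d + 3)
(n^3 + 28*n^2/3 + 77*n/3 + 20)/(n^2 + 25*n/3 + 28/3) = (n^2 + 8*n + 15)/(n + 7)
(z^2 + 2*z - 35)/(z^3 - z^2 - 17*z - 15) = (z + 7)/(z^2 + 4*z + 3)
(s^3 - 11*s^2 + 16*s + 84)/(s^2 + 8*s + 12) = (s^2 - 13*s + 42)/(s + 6)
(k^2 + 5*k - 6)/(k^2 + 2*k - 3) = (k + 6)/(k + 3)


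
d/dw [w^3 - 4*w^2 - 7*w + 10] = 3*w^2 - 8*w - 7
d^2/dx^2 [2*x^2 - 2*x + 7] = 4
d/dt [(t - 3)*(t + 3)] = 2*t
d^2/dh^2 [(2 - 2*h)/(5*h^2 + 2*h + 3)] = 4*(-4*(h - 1)*(5*h + 1)^2 + 3*(5*h - 1)*(5*h^2 + 2*h + 3))/(5*h^2 + 2*h + 3)^3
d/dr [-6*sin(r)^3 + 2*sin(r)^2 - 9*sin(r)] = (-18*sin(r)^2 + 4*sin(r) - 9)*cos(r)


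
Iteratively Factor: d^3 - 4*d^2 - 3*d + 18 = (d - 3)*(d^2 - d - 6) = (d - 3)*(d + 2)*(d - 3)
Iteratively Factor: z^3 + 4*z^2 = (z)*(z^2 + 4*z) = z^2*(z + 4)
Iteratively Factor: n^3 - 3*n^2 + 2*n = (n)*(n^2 - 3*n + 2) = n*(n - 1)*(n - 2)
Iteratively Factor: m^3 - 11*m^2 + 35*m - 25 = (m - 1)*(m^2 - 10*m + 25) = (m - 5)*(m - 1)*(m - 5)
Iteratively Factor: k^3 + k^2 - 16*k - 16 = (k + 1)*(k^2 - 16) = (k - 4)*(k + 1)*(k + 4)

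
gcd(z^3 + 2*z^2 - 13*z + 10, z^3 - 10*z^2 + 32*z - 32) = z - 2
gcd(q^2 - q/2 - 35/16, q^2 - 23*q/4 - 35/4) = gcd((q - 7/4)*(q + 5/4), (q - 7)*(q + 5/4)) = q + 5/4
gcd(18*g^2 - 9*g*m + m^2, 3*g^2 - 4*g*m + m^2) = 3*g - m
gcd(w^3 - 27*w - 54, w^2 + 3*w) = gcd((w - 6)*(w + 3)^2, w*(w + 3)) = w + 3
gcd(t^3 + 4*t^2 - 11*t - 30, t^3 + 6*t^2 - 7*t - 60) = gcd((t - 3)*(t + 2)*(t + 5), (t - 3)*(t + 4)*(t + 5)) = t^2 + 2*t - 15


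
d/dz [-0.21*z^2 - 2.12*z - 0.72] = -0.42*z - 2.12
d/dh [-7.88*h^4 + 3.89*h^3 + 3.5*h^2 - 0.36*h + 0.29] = -31.52*h^3 + 11.67*h^2 + 7.0*h - 0.36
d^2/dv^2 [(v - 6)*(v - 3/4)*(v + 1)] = 6*v - 23/2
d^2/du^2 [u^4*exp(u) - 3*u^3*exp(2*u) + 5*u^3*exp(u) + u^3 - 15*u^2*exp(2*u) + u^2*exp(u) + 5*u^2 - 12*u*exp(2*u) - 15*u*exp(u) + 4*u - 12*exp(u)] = u^4*exp(u) - 12*u^3*exp(2*u) + 13*u^3*exp(u) - 96*u^2*exp(2*u) + 43*u^2*exp(u) - 186*u*exp(2*u) + 19*u*exp(u) + 6*u - 78*exp(2*u) - 40*exp(u) + 10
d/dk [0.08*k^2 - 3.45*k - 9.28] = 0.16*k - 3.45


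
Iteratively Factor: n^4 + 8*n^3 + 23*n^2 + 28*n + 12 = (n + 2)*(n^3 + 6*n^2 + 11*n + 6) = (n + 2)^2*(n^2 + 4*n + 3) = (n + 2)^2*(n + 3)*(n + 1)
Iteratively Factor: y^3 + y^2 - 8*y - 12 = (y + 2)*(y^2 - y - 6) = (y - 3)*(y + 2)*(y + 2)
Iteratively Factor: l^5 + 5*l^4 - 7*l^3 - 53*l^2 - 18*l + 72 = (l + 4)*(l^4 + l^3 - 11*l^2 - 9*l + 18) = (l + 2)*(l + 4)*(l^3 - l^2 - 9*l + 9) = (l - 1)*(l + 2)*(l + 4)*(l^2 - 9) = (l - 3)*(l - 1)*(l + 2)*(l + 4)*(l + 3)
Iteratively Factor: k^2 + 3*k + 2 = (k + 2)*(k + 1)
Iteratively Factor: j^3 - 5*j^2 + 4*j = (j)*(j^2 - 5*j + 4) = j*(j - 4)*(j - 1)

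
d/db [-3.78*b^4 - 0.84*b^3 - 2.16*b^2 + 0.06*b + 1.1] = -15.12*b^3 - 2.52*b^2 - 4.32*b + 0.06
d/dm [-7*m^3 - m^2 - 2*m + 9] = -21*m^2 - 2*m - 2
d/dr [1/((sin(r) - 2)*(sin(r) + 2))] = -sin(2*r)/((sin(r) - 2)^2*(sin(r) + 2)^2)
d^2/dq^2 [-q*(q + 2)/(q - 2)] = -16/(q^3 - 6*q^2 + 12*q - 8)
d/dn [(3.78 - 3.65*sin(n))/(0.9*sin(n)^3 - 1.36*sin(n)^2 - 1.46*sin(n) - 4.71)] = (6.57*sin(n)^3 - 15.17*sin(n)^2 + 10.2816*sin(n) + 22.7103)*cos(n)/(0.81*sin(n)^6 - 2.448*sin(n)^5 - 0.7784*sin(n)^4 - 4.5068*sin(n)^3 + 14.9428*sin(n)^2 + 13.7532*sin(n) + 22.1841)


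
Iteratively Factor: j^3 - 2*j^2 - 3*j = (j + 1)*(j^2 - 3*j) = (j - 3)*(j + 1)*(j)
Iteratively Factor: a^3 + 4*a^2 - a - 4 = (a - 1)*(a^2 + 5*a + 4) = (a - 1)*(a + 1)*(a + 4)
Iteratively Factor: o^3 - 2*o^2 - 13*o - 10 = (o - 5)*(o^2 + 3*o + 2) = (o - 5)*(o + 1)*(o + 2)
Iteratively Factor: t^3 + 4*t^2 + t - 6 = (t + 3)*(t^2 + t - 2) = (t - 1)*(t + 3)*(t + 2)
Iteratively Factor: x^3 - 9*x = (x + 3)*(x^2 - 3*x) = (x - 3)*(x + 3)*(x)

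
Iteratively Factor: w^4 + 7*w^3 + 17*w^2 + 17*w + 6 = (w + 1)*(w^3 + 6*w^2 + 11*w + 6) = (w + 1)*(w + 2)*(w^2 + 4*w + 3) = (w + 1)^2*(w + 2)*(w + 3)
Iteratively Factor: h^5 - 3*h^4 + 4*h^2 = (h + 1)*(h^4 - 4*h^3 + 4*h^2) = (h - 2)*(h + 1)*(h^3 - 2*h^2) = h*(h - 2)*(h + 1)*(h^2 - 2*h) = h^2*(h - 2)*(h + 1)*(h - 2)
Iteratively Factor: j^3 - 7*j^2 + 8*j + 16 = (j + 1)*(j^2 - 8*j + 16) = (j - 4)*(j + 1)*(j - 4)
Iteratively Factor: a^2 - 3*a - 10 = (a + 2)*(a - 5)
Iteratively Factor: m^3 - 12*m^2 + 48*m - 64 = (m - 4)*(m^2 - 8*m + 16) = (m - 4)^2*(m - 4)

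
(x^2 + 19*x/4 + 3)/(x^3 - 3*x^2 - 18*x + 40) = (x + 3/4)/(x^2 - 7*x + 10)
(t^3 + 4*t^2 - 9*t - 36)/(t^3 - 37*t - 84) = (t - 3)/(t - 7)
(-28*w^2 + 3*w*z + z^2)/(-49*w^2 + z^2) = (-4*w + z)/(-7*w + z)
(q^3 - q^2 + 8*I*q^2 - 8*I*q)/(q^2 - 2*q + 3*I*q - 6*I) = q*(q^2 + q*(-1 + 8*I) - 8*I)/(q^2 + q*(-2 + 3*I) - 6*I)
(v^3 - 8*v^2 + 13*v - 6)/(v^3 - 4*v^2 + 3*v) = (v^2 - 7*v + 6)/(v*(v - 3))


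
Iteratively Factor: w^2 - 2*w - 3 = (w - 3)*(w + 1)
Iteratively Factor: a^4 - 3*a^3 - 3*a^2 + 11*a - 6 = (a - 1)*(a^3 - 2*a^2 - 5*a + 6) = (a - 3)*(a - 1)*(a^2 + a - 2) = (a - 3)*(a - 1)*(a + 2)*(a - 1)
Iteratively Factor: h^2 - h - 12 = (h - 4)*(h + 3)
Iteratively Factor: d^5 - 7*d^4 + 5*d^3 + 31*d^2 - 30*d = (d - 5)*(d^4 - 2*d^3 - 5*d^2 + 6*d) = (d - 5)*(d + 2)*(d^3 - 4*d^2 + 3*d) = (d - 5)*(d - 1)*(d + 2)*(d^2 - 3*d) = d*(d - 5)*(d - 1)*(d + 2)*(d - 3)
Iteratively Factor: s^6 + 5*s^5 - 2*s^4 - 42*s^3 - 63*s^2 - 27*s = (s)*(s^5 + 5*s^4 - 2*s^3 - 42*s^2 - 63*s - 27) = s*(s + 1)*(s^4 + 4*s^3 - 6*s^2 - 36*s - 27) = s*(s + 1)^2*(s^3 + 3*s^2 - 9*s - 27) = s*(s - 3)*(s + 1)^2*(s^2 + 6*s + 9) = s*(s - 3)*(s + 1)^2*(s + 3)*(s + 3)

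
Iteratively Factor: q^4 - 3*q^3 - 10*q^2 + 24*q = (q - 2)*(q^3 - q^2 - 12*q) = (q - 4)*(q - 2)*(q^2 + 3*q) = q*(q - 4)*(q - 2)*(q + 3)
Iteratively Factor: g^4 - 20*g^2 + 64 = (g + 2)*(g^3 - 2*g^2 - 16*g + 32) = (g + 2)*(g + 4)*(g^2 - 6*g + 8) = (g - 2)*(g + 2)*(g + 4)*(g - 4)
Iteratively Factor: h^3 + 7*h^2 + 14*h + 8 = (h + 4)*(h^2 + 3*h + 2) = (h + 1)*(h + 4)*(h + 2)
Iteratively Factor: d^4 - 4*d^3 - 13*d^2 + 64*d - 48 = (d - 1)*(d^3 - 3*d^2 - 16*d + 48) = (d - 4)*(d - 1)*(d^2 + d - 12) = (d - 4)*(d - 3)*(d - 1)*(d + 4)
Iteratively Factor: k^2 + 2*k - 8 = (k + 4)*(k - 2)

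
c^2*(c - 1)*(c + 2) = c^4 + c^3 - 2*c^2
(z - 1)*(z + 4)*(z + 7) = z^3 + 10*z^2 + 17*z - 28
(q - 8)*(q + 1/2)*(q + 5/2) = q^3 - 5*q^2 - 91*q/4 - 10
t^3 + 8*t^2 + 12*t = t*(t + 2)*(t + 6)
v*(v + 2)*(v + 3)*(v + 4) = v^4 + 9*v^3 + 26*v^2 + 24*v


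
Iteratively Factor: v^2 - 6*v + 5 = (v - 1)*(v - 5)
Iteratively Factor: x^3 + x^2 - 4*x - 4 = (x - 2)*(x^2 + 3*x + 2) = (x - 2)*(x + 2)*(x + 1)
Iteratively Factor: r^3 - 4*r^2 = (r)*(r^2 - 4*r) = r^2*(r - 4)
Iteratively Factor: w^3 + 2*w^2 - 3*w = (w - 1)*(w^2 + 3*w) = w*(w - 1)*(w + 3)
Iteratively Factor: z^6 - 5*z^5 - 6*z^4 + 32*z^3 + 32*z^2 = (z - 4)*(z^5 - z^4 - 10*z^3 - 8*z^2) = z*(z - 4)*(z^4 - z^3 - 10*z^2 - 8*z) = z*(z - 4)*(z + 1)*(z^3 - 2*z^2 - 8*z) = z^2*(z - 4)*(z + 1)*(z^2 - 2*z - 8) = z^2*(z - 4)^2*(z + 1)*(z + 2)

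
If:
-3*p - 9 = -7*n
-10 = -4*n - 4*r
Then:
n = 5/2 - r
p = 17/6 - 7*r/3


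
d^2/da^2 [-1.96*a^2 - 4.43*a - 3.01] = -3.92000000000000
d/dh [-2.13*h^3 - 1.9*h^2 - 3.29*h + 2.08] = -6.39*h^2 - 3.8*h - 3.29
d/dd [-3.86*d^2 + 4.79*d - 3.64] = 4.79 - 7.72*d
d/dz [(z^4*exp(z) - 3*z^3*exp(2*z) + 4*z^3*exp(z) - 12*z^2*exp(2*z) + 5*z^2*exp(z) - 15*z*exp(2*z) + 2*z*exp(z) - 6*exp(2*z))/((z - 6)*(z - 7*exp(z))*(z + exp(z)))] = ((z - 6)*(z - 7*exp(z))*(z + exp(z))*(z^4 - 6*z^3*exp(z) + 8*z^3 - 33*z^2*exp(z) + 17*z^2 - 54*z*exp(z) + 12*z - 27*exp(z) + 2) - (z - 6)*(z - 7*exp(z))*(exp(z) + 1)*(z^4 - 3*z^3*exp(z) + 4*z^3 - 12*z^2*exp(z) + 5*z^2 - 15*z*exp(z) + 2*z - 6*exp(z)) + (z - 6)*(z + exp(z))*(7*exp(z) - 1)*(z^4 - 3*z^3*exp(z) + 4*z^3 - 12*z^2*exp(z) + 5*z^2 - 15*z*exp(z) + 2*z - 6*exp(z)) + (z - 7*exp(z))*(z + exp(z))*(-z^4 + 3*z^3*exp(z) - 4*z^3 + 12*z^2*exp(z) - 5*z^2 + 15*z*exp(z) - 2*z + 6*exp(z)))*exp(z)/((z - 6)^2*(z - 7*exp(z))^2*(z + exp(z))^2)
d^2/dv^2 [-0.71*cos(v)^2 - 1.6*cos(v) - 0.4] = 1.6*cos(v) + 1.42*cos(2*v)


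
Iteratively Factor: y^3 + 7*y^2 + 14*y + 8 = (y + 1)*(y^2 + 6*y + 8) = (y + 1)*(y + 4)*(y + 2)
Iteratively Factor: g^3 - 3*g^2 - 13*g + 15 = (g + 3)*(g^2 - 6*g + 5) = (g - 5)*(g + 3)*(g - 1)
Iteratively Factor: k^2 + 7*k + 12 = (k + 4)*(k + 3)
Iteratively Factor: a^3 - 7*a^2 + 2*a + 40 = (a - 5)*(a^2 - 2*a - 8) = (a - 5)*(a + 2)*(a - 4)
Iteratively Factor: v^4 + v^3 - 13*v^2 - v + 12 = (v - 3)*(v^3 + 4*v^2 - v - 4) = (v - 3)*(v + 1)*(v^2 + 3*v - 4) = (v - 3)*(v + 1)*(v + 4)*(v - 1)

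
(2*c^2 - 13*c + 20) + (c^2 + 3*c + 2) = 3*c^2 - 10*c + 22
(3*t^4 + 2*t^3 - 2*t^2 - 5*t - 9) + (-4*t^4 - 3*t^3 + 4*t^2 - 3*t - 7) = -t^4 - t^3 + 2*t^2 - 8*t - 16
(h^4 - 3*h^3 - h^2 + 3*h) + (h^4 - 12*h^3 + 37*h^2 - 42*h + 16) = 2*h^4 - 15*h^3 + 36*h^2 - 39*h + 16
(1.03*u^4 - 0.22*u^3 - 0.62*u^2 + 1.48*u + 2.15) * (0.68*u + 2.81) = 0.7004*u^5 + 2.7447*u^4 - 1.0398*u^3 - 0.7358*u^2 + 5.6208*u + 6.0415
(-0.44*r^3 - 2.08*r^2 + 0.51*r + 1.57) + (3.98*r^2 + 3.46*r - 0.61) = -0.44*r^3 + 1.9*r^2 + 3.97*r + 0.96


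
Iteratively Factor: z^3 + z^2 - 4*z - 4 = (z + 1)*(z^2 - 4) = (z + 1)*(z + 2)*(z - 2)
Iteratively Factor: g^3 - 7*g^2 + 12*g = (g - 4)*(g^2 - 3*g) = (g - 4)*(g - 3)*(g)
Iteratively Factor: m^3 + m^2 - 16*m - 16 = (m + 4)*(m^2 - 3*m - 4) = (m + 1)*(m + 4)*(m - 4)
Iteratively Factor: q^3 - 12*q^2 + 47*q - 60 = (q - 4)*(q^2 - 8*q + 15) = (q - 4)*(q - 3)*(q - 5)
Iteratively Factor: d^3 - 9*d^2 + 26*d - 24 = (d - 3)*(d^2 - 6*d + 8) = (d - 4)*(d - 3)*(d - 2)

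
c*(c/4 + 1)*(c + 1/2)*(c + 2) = c^4/4 + 13*c^3/8 + 11*c^2/4 + c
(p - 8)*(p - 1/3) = p^2 - 25*p/3 + 8/3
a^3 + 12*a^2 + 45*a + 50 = (a + 2)*(a + 5)^2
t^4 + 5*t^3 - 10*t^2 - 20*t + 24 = (t - 2)*(t - 1)*(t + 2)*(t + 6)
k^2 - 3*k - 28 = (k - 7)*(k + 4)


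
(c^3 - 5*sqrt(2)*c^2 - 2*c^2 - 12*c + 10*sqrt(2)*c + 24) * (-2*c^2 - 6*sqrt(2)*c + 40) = -2*c^5 + 4*c^4 + 4*sqrt(2)*c^4 - 8*sqrt(2)*c^3 + 124*c^3 - 248*c^2 - 128*sqrt(2)*c^2 - 480*c + 256*sqrt(2)*c + 960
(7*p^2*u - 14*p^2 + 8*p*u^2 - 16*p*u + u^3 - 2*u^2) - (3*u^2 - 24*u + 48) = 7*p^2*u - 14*p^2 + 8*p*u^2 - 16*p*u + u^3 - 5*u^2 + 24*u - 48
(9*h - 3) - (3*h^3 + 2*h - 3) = -3*h^3 + 7*h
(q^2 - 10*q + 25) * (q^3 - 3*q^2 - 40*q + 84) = q^5 - 13*q^4 + 15*q^3 + 409*q^2 - 1840*q + 2100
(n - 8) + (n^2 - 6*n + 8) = n^2 - 5*n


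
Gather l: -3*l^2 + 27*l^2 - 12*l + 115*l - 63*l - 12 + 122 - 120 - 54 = 24*l^2 + 40*l - 64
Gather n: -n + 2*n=n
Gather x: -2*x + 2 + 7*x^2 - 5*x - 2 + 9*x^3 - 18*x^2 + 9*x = 9*x^3 - 11*x^2 + 2*x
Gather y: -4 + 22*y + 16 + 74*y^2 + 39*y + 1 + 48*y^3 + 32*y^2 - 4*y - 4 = 48*y^3 + 106*y^2 + 57*y + 9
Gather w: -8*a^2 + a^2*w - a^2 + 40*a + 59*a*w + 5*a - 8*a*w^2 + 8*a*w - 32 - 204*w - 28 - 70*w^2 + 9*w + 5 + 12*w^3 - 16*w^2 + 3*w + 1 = -9*a^2 + 45*a + 12*w^3 + w^2*(-8*a - 86) + w*(a^2 + 67*a - 192) - 54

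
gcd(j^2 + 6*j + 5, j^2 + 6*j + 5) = j^2 + 6*j + 5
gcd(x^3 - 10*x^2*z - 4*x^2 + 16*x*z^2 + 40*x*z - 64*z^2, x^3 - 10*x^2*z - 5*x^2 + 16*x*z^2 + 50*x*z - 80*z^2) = x^2 - 10*x*z + 16*z^2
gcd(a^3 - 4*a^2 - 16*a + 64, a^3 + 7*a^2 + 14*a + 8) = a + 4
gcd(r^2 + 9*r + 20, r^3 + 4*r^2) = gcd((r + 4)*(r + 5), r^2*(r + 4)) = r + 4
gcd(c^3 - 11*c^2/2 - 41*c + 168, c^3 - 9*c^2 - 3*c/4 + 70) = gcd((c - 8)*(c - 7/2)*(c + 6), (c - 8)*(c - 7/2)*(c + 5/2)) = c^2 - 23*c/2 + 28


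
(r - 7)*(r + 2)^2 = r^3 - 3*r^2 - 24*r - 28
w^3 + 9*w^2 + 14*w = w*(w + 2)*(w + 7)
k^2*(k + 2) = k^3 + 2*k^2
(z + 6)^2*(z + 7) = z^3 + 19*z^2 + 120*z + 252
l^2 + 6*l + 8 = (l + 2)*(l + 4)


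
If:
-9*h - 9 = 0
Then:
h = -1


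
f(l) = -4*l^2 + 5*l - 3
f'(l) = 5 - 8*l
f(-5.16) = -135.30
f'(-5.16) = 46.28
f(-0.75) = -9.00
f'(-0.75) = 11.00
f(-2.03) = -29.63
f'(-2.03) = 21.24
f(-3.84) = -81.18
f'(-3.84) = 35.72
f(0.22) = -2.09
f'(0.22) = 3.24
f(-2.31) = -35.89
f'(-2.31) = 23.48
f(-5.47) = -150.03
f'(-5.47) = 48.76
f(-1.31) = -16.41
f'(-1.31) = 15.48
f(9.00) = -282.00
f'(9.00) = -67.00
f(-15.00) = -978.00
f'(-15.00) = 125.00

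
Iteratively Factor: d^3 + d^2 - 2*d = (d)*(d^2 + d - 2) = d*(d + 2)*(d - 1)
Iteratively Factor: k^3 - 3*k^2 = (k)*(k^2 - 3*k) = k*(k - 3)*(k)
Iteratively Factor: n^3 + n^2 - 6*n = (n + 3)*(n^2 - 2*n) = n*(n + 3)*(n - 2)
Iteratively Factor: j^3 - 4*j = (j)*(j^2 - 4) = j*(j + 2)*(j - 2)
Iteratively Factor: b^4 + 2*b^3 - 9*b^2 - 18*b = (b - 3)*(b^3 + 5*b^2 + 6*b) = b*(b - 3)*(b^2 + 5*b + 6) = b*(b - 3)*(b + 2)*(b + 3)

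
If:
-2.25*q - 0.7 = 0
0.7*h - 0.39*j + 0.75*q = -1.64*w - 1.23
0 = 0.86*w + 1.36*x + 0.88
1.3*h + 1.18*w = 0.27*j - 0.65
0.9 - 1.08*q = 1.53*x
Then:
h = 0.17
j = -6.81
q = -0.31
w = -2.30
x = 0.81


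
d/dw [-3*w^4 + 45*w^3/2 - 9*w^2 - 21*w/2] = -12*w^3 + 135*w^2/2 - 18*w - 21/2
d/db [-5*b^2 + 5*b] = 5 - 10*b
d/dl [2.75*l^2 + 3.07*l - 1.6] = 5.5*l + 3.07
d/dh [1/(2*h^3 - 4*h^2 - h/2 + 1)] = 2*(-12*h^2 + 16*h + 1)/(4*h^3 - 8*h^2 - h + 2)^2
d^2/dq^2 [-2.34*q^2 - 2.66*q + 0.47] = -4.68000000000000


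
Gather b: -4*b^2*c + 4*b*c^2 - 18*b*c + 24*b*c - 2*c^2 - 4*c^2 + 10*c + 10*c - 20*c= -4*b^2*c + b*(4*c^2 + 6*c) - 6*c^2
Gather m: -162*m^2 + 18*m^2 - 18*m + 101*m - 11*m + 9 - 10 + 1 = -144*m^2 + 72*m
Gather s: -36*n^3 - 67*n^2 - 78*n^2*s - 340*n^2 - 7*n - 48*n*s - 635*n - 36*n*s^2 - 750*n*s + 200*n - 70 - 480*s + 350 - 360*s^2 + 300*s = -36*n^3 - 407*n^2 - 442*n + s^2*(-36*n - 360) + s*(-78*n^2 - 798*n - 180) + 280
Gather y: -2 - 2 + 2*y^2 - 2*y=2*y^2 - 2*y - 4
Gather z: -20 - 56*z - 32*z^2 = -32*z^2 - 56*z - 20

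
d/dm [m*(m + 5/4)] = 2*m + 5/4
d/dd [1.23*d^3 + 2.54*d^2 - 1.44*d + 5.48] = 3.69*d^2 + 5.08*d - 1.44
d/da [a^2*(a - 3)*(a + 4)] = a*(4*a^2 + 3*a - 24)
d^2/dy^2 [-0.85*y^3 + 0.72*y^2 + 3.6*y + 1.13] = 1.44 - 5.1*y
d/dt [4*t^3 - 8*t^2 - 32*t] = 12*t^2 - 16*t - 32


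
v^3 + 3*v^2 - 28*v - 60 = (v - 5)*(v + 2)*(v + 6)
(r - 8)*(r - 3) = r^2 - 11*r + 24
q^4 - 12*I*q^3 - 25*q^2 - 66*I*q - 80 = (q - 8*I)*(q - 5*I)*(q - I)*(q + 2*I)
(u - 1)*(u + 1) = u^2 - 1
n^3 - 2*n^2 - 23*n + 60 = (n - 4)*(n - 3)*(n + 5)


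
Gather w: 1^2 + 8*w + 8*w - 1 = 16*w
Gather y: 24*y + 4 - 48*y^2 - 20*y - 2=-48*y^2 + 4*y + 2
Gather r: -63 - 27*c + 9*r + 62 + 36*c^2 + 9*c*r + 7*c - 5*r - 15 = 36*c^2 - 20*c + r*(9*c + 4) - 16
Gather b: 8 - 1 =7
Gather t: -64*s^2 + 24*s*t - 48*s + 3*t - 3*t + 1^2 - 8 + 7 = -64*s^2 + 24*s*t - 48*s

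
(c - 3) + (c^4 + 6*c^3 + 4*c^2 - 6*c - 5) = c^4 + 6*c^3 + 4*c^2 - 5*c - 8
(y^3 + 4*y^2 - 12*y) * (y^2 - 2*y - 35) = y^5 + 2*y^4 - 55*y^3 - 116*y^2 + 420*y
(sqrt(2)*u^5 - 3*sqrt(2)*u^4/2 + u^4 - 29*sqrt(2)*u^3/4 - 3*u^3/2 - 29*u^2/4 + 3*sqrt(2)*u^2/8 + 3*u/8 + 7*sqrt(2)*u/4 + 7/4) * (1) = sqrt(2)*u^5 - 3*sqrt(2)*u^4/2 + u^4 - 29*sqrt(2)*u^3/4 - 3*u^3/2 - 29*u^2/4 + 3*sqrt(2)*u^2/8 + 3*u/8 + 7*sqrt(2)*u/4 + 7/4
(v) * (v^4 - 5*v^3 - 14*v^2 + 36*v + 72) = v^5 - 5*v^4 - 14*v^3 + 36*v^2 + 72*v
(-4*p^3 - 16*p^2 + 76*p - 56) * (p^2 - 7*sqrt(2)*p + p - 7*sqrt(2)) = -4*p^5 - 20*p^4 + 28*sqrt(2)*p^4 + 60*p^3 + 140*sqrt(2)*p^3 - 420*sqrt(2)*p^2 + 20*p^2 - 140*sqrt(2)*p - 56*p + 392*sqrt(2)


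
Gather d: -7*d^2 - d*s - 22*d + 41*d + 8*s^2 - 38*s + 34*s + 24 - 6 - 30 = -7*d^2 + d*(19 - s) + 8*s^2 - 4*s - 12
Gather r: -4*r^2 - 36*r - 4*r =-4*r^2 - 40*r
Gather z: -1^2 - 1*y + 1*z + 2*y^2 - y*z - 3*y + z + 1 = 2*y^2 - 4*y + z*(2 - y)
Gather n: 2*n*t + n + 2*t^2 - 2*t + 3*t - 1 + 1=n*(2*t + 1) + 2*t^2 + t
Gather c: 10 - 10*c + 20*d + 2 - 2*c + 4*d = -12*c + 24*d + 12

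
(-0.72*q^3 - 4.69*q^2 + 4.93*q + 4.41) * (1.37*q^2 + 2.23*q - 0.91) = -0.9864*q^5 - 8.0309*q^4 - 3.0494*q^3 + 21.3035*q^2 + 5.348*q - 4.0131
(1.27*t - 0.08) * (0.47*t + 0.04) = 0.5969*t^2 + 0.0132*t - 0.0032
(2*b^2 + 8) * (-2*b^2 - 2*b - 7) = -4*b^4 - 4*b^3 - 30*b^2 - 16*b - 56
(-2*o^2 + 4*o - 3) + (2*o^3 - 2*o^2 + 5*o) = 2*o^3 - 4*o^2 + 9*o - 3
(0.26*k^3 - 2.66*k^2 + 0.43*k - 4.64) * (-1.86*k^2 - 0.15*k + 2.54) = -0.4836*k^5 + 4.9086*k^4 + 0.2596*k^3 + 1.8095*k^2 + 1.7882*k - 11.7856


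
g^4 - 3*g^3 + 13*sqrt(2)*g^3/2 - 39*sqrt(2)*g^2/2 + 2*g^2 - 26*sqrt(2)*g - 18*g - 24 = (g - 4)*(g + 1)*(g + sqrt(2)/2)*(g + 6*sqrt(2))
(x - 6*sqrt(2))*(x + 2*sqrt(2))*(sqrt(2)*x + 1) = sqrt(2)*x^3 - 7*x^2 - 28*sqrt(2)*x - 24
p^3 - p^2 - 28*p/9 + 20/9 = (p - 2)*(p - 2/3)*(p + 5/3)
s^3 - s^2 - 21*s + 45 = (s - 3)^2*(s + 5)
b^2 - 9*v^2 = (b - 3*v)*(b + 3*v)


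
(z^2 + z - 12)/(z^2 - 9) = (z + 4)/(z + 3)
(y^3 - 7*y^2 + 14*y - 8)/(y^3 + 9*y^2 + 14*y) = (y^3 - 7*y^2 + 14*y - 8)/(y*(y^2 + 9*y + 14))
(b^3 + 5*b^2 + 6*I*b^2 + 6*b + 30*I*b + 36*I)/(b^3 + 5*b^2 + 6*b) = (b + 6*I)/b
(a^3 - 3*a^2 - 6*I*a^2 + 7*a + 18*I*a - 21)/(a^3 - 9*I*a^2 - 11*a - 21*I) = (a - 3)/(a - 3*I)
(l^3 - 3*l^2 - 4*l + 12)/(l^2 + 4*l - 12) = (l^2 - l - 6)/(l + 6)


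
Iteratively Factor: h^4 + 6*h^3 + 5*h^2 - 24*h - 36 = (h - 2)*(h^3 + 8*h^2 + 21*h + 18) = (h - 2)*(h + 2)*(h^2 + 6*h + 9) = (h - 2)*(h + 2)*(h + 3)*(h + 3)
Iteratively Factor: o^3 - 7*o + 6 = (o + 3)*(o^2 - 3*o + 2) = (o - 2)*(o + 3)*(o - 1)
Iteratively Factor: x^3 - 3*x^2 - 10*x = (x - 5)*(x^2 + 2*x) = (x - 5)*(x + 2)*(x)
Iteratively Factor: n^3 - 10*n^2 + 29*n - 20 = (n - 5)*(n^2 - 5*n + 4) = (n - 5)*(n - 1)*(n - 4)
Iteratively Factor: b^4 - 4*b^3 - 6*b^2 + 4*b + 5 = (b - 5)*(b^3 + b^2 - b - 1) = (b - 5)*(b - 1)*(b^2 + 2*b + 1) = (b - 5)*(b - 1)*(b + 1)*(b + 1)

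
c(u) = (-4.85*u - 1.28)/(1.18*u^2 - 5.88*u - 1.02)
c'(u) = (5.88 - 2.36*u)*(-4.85*u - 1.28)/(1.18*u^2 - 5.88*u - 1.02)^2 - 4.85/(1.18*u^2 - 5.88*u - 1.02) = (5.723*u^2 + 3.0208*u - 2.5794)/(1.3924*u^4 - 13.8768*u^3 + 32.1672*u^2 + 11.9952*u + 1.0404)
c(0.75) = 1.03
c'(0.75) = 0.13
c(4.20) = 4.42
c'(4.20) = 4.62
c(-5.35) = 0.38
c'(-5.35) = 0.04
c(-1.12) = 0.59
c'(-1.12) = 0.02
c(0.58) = 1.01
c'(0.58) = 0.07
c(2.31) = 1.50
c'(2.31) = 0.51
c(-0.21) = -0.98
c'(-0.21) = -41.59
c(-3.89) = 0.44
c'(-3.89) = 0.05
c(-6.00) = 0.36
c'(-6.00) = 0.03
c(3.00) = 1.97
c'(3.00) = 0.90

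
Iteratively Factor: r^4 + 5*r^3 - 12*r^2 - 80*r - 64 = (r + 4)*(r^3 + r^2 - 16*r - 16) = (r + 1)*(r + 4)*(r^2 - 16) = (r + 1)*(r + 4)^2*(r - 4)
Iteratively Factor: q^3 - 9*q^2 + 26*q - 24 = (q - 2)*(q^2 - 7*q + 12) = (q - 3)*(q - 2)*(q - 4)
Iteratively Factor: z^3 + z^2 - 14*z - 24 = (z + 3)*(z^2 - 2*z - 8) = (z + 2)*(z + 3)*(z - 4)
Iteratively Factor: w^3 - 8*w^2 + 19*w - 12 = (w - 3)*(w^2 - 5*w + 4) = (w - 4)*(w - 3)*(w - 1)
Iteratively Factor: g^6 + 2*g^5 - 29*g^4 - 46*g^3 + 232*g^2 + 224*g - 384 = (g - 1)*(g^5 + 3*g^4 - 26*g^3 - 72*g^2 + 160*g + 384) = (g - 3)*(g - 1)*(g^4 + 6*g^3 - 8*g^2 - 96*g - 128) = (g - 3)*(g - 1)*(g + 4)*(g^3 + 2*g^2 - 16*g - 32) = (g - 3)*(g - 1)*(g + 2)*(g + 4)*(g^2 - 16) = (g - 3)*(g - 1)*(g + 2)*(g + 4)^2*(g - 4)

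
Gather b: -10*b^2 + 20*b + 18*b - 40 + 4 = -10*b^2 + 38*b - 36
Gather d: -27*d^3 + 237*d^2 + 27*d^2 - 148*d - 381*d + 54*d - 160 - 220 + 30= -27*d^3 + 264*d^2 - 475*d - 350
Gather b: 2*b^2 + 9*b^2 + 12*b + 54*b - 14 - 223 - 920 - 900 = 11*b^2 + 66*b - 2057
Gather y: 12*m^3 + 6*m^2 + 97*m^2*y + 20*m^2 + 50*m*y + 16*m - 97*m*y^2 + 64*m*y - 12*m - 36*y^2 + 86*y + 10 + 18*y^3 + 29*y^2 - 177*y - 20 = 12*m^3 + 26*m^2 + 4*m + 18*y^3 + y^2*(-97*m - 7) + y*(97*m^2 + 114*m - 91) - 10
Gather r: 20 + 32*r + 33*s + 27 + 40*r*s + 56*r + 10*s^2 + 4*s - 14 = r*(40*s + 88) + 10*s^2 + 37*s + 33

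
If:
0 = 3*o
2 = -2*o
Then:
No Solution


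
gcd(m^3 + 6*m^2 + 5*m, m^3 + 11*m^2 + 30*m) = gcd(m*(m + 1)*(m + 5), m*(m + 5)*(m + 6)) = m^2 + 5*m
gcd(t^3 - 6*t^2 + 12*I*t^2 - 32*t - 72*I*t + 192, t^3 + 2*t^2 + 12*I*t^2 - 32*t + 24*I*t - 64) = t^2 + 12*I*t - 32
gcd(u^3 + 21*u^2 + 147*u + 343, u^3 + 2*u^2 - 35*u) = u + 7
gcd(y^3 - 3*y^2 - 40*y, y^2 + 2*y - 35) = 1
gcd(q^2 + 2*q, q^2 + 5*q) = q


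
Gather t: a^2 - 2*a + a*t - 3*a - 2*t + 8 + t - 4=a^2 - 5*a + t*(a - 1) + 4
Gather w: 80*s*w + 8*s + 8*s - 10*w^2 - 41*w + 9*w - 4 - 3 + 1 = 16*s - 10*w^2 + w*(80*s - 32) - 6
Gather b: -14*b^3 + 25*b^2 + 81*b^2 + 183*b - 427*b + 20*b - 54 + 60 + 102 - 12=-14*b^3 + 106*b^2 - 224*b + 96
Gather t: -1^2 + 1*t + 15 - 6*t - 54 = -5*t - 40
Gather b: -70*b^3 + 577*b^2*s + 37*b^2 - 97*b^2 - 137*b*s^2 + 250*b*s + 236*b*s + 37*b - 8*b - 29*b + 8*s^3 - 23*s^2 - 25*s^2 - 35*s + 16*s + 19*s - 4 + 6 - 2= -70*b^3 + b^2*(577*s - 60) + b*(-137*s^2 + 486*s) + 8*s^3 - 48*s^2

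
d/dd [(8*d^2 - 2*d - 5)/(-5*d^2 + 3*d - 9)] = (14*d^2 - 194*d + 33)/(25*d^4 - 30*d^3 + 99*d^2 - 54*d + 81)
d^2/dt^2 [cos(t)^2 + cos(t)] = -cos(t) - 2*cos(2*t)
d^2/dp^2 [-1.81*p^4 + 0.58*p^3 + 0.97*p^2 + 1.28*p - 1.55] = -21.72*p^2 + 3.48*p + 1.94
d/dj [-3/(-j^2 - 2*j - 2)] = 6*(-j - 1)/(j^2 + 2*j + 2)^2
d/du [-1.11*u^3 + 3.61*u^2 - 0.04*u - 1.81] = -3.33*u^2 + 7.22*u - 0.04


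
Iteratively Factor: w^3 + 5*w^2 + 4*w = (w)*(w^2 + 5*w + 4) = w*(w + 1)*(w + 4)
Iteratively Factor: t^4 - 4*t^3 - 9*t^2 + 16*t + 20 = (t + 2)*(t^3 - 6*t^2 + 3*t + 10) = (t - 2)*(t + 2)*(t^2 - 4*t - 5) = (t - 5)*(t - 2)*(t + 2)*(t + 1)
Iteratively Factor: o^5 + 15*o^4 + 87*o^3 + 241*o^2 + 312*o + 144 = (o + 4)*(o^4 + 11*o^3 + 43*o^2 + 69*o + 36) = (o + 4)^2*(o^3 + 7*o^2 + 15*o + 9) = (o + 1)*(o + 4)^2*(o^2 + 6*o + 9) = (o + 1)*(o + 3)*(o + 4)^2*(o + 3)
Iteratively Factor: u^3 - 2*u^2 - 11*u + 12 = (u + 3)*(u^2 - 5*u + 4) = (u - 4)*(u + 3)*(u - 1)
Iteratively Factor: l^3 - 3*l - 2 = (l + 1)*(l^2 - l - 2) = (l + 1)^2*(l - 2)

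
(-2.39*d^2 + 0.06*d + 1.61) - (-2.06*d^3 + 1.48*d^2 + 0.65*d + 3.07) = 2.06*d^3 - 3.87*d^2 - 0.59*d - 1.46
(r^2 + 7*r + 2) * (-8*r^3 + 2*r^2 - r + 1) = -8*r^5 - 54*r^4 - 3*r^3 - 2*r^2 + 5*r + 2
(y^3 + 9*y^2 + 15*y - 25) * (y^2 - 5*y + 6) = y^5 + 4*y^4 - 24*y^3 - 46*y^2 + 215*y - 150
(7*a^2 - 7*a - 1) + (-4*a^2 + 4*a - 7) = 3*a^2 - 3*a - 8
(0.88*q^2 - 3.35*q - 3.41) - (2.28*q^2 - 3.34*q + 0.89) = -1.4*q^2 - 0.0100000000000002*q - 4.3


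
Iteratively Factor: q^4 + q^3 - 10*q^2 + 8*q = (q - 2)*(q^3 + 3*q^2 - 4*q) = (q - 2)*(q - 1)*(q^2 + 4*q) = (q - 2)*(q - 1)*(q + 4)*(q)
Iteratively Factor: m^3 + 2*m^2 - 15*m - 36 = (m - 4)*(m^2 + 6*m + 9) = (m - 4)*(m + 3)*(m + 3)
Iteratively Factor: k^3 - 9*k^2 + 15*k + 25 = (k + 1)*(k^2 - 10*k + 25) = (k - 5)*(k + 1)*(k - 5)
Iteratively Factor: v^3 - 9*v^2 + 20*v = (v - 4)*(v^2 - 5*v) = (v - 5)*(v - 4)*(v)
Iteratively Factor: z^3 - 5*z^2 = (z - 5)*(z^2) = z*(z - 5)*(z)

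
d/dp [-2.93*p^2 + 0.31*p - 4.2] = 0.31 - 5.86*p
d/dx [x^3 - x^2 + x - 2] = 3*x^2 - 2*x + 1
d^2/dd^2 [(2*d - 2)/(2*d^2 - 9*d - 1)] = 4*((11 - 6*d)*(-2*d^2 + 9*d + 1) - (d - 1)*(4*d - 9)^2)/(-2*d^2 + 9*d + 1)^3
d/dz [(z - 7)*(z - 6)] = 2*z - 13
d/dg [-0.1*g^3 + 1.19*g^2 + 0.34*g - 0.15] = -0.3*g^2 + 2.38*g + 0.34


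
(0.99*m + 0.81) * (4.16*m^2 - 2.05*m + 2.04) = 4.1184*m^3 + 1.3401*m^2 + 0.3591*m + 1.6524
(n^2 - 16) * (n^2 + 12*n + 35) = n^4 + 12*n^3 + 19*n^2 - 192*n - 560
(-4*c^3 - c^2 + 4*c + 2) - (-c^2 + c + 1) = -4*c^3 + 3*c + 1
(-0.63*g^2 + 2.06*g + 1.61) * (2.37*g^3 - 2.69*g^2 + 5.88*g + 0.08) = -1.4931*g^5 + 6.5769*g^4 - 5.4301*g^3 + 7.7315*g^2 + 9.6316*g + 0.1288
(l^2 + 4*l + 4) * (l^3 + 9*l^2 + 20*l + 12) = l^5 + 13*l^4 + 60*l^3 + 128*l^2 + 128*l + 48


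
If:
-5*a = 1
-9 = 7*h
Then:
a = -1/5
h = -9/7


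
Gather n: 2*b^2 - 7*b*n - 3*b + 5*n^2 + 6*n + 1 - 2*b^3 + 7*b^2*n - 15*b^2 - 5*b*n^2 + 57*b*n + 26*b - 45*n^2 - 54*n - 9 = -2*b^3 - 13*b^2 + 23*b + n^2*(-5*b - 40) + n*(7*b^2 + 50*b - 48) - 8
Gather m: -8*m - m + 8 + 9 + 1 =18 - 9*m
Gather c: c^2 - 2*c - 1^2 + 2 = c^2 - 2*c + 1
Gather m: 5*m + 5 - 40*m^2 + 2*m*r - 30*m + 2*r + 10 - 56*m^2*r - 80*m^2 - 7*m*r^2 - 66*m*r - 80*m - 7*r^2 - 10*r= m^2*(-56*r - 120) + m*(-7*r^2 - 64*r - 105) - 7*r^2 - 8*r + 15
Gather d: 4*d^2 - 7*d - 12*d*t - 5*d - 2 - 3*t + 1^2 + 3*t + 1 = 4*d^2 + d*(-12*t - 12)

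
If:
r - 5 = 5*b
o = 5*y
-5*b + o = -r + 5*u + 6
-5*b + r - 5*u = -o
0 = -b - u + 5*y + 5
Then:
No Solution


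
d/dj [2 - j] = -1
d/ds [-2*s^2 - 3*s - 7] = -4*s - 3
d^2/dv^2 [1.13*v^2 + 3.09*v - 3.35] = 2.26000000000000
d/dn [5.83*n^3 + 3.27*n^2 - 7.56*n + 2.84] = 17.49*n^2 + 6.54*n - 7.56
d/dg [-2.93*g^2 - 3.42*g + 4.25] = -5.86*g - 3.42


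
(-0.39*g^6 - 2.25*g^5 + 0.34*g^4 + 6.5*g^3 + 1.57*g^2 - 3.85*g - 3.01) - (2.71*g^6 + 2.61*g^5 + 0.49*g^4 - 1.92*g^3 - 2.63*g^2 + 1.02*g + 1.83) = -3.1*g^6 - 4.86*g^5 - 0.15*g^4 + 8.42*g^3 + 4.2*g^2 - 4.87*g - 4.84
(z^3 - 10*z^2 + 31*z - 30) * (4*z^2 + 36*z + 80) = 4*z^5 - 4*z^4 - 156*z^3 + 196*z^2 + 1400*z - 2400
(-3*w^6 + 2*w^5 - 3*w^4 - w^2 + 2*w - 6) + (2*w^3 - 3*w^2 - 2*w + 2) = -3*w^6 + 2*w^5 - 3*w^4 + 2*w^3 - 4*w^2 - 4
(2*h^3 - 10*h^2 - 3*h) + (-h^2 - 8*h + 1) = 2*h^3 - 11*h^2 - 11*h + 1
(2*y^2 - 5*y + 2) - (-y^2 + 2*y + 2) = 3*y^2 - 7*y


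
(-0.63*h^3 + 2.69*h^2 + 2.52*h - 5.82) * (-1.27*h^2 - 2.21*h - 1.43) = 0.8001*h^5 - 2.024*h^4 - 8.2444*h^3 - 2.0245*h^2 + 9.2586*h + 8.3226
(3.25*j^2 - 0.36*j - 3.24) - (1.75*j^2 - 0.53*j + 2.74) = 1.5*j^2 + 0.17*j - 5.98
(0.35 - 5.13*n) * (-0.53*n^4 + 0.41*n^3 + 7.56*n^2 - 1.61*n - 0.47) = 2.7189*n^5 - 2.2888*n^4 - 38.6393*n^3 + 10.9053*n^2 + 1.8476*n - 0.1645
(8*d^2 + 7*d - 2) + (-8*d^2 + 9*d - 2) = 16*d - 4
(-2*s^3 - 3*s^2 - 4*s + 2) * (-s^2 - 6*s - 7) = 2*s^5 + 15*s^4 + 36*s^3 + 43*s^2 + 16*s - 14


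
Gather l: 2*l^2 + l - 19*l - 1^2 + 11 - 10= 2*l^2 - 18*l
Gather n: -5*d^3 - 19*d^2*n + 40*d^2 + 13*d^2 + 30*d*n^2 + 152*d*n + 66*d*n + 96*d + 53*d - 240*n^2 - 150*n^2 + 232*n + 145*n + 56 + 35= -5*d^3 + 53*d^2 + 149*d + n^2*(30*d - 390) + n*(-19*d^2 + 218*d + 377) + 91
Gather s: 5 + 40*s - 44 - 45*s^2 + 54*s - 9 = -45*s^2 + 94*s - 48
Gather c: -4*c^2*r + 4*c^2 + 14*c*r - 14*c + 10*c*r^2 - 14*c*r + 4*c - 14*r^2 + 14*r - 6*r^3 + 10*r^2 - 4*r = c^2*(4 - 4*r) + c*(10*r^2 - 10) - 6*r^3 - 4*r^2 + 10*r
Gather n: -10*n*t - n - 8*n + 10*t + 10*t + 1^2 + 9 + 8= n*(-10*t - 9) + 20*t + 18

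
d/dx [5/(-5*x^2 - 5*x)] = (2*x + 1)/(x^2*(x + 1)^2)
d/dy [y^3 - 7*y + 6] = 3*y^2 - 7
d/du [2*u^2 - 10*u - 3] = 4*u - 10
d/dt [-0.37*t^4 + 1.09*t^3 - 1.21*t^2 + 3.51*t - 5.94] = -1.48*t^3 + 3.27*t^2 - 2.42*t + 3.51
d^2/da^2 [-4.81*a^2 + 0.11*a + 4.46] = -9.62000000000000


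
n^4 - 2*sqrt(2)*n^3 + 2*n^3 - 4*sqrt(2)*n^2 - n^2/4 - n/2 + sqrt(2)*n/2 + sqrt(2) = (n - 1/2)*(n + 1/2)*(n + 2)*(n - 2*sqrt(2))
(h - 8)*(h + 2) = h^2 - 6*h - 16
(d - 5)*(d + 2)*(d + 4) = d^3 + d^2 - 22*d - 40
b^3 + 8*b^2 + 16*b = b*(b + 4)^2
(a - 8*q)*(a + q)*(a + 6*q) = a^3 - a^2*q - 50*a*q^2 - 48*q^3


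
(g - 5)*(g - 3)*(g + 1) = g^3 - 7*g^2 + 7*g + 15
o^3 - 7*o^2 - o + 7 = (o - 7)*(o - 1)*(o + 1)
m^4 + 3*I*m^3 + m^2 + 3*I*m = m*(m - I)*(m + I)*(m + 3*I)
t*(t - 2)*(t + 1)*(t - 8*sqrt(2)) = t^4 - 8*sqrt(2)*t^3 - t^3 - 2*t^2 + 8*sqrt(2)*t^2 + 16*sqrt(2)*t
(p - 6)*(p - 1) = p^2 - 7*p + 6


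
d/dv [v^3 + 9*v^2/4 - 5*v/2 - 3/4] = 3*v^2 + 9*v/2 - 5/2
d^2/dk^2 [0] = 0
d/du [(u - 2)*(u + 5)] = 2*u + 3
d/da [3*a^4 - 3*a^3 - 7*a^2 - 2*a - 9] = 12*a^3 - 9*a^2 - 14*a - 2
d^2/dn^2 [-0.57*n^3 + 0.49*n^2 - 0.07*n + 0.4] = 0.98 - 3.42*n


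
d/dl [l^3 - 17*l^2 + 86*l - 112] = 3*l^2 - 34*l + 86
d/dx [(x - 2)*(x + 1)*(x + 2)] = 3*x^2 + 2*x - 4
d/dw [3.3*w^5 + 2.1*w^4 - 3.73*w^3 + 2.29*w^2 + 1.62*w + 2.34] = 16.5*w^4 + 8.4*w^3 - 11.19*w^2 + 4.58*w + 1.62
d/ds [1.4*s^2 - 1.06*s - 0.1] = 2.8*s - 1.06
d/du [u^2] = 2*u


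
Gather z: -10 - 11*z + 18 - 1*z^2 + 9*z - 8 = -z^2 - 2*z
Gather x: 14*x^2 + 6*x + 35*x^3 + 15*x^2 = 35*x^3 + 29*x^2 + 6*x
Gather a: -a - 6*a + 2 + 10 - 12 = -7*a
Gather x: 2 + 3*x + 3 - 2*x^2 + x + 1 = -2*x^2 + 4*x + 6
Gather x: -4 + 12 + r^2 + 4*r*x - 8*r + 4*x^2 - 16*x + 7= r^2 - 8*r + 4*x^2 + x*(4*r - 16) + 15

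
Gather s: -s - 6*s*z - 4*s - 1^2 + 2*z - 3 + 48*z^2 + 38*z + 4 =s*(-6*z - 5) + 48*z^2 + 40*z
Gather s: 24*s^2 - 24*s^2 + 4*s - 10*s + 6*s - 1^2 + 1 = 0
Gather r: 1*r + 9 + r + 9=2*r + 18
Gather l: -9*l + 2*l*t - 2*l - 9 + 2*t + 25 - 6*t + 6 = l*(2*t - 11) - 4*t + 22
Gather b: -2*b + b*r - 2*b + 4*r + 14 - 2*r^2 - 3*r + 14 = b*(r - 4) - 2*r^2 + r + 28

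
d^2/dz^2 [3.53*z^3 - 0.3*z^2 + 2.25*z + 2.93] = 21.18*z - 0.6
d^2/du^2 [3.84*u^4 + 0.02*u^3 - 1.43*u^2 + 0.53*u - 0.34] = 46.08*u^2 + 0.12*u - 2.86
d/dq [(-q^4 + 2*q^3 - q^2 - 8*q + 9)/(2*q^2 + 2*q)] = (-2*q^5 - q^4 + 4*q^3 + 7*q^2 - 18*q - 9)/(2*q^2*(q^2 + 2*q + 1))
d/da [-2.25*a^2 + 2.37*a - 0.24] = 2.37 - 4.5*a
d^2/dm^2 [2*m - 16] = 0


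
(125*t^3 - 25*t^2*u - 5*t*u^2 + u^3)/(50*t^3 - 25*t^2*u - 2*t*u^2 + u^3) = (5*t - u)/(2*t - u)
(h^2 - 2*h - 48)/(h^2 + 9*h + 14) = (h^2 - 2*h - 48)/(h^2 + 9*h + 14)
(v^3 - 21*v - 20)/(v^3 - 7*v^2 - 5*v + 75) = (v^2 + 5*v + 4)/(v^2 - 2*v - 15)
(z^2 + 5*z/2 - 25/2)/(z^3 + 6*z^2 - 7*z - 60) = (z - 5/2)/(z^2 + z - 12)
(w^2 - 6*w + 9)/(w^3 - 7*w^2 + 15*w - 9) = 1/(w - 1)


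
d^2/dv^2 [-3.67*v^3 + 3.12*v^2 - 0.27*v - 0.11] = 6.24 - 22.02*v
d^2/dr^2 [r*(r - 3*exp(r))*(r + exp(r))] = -2*r^2*exp(r) - 12*r*exp(2*r) - 8*r*exp(r) + 6*r - 12*exp(2*r) - 4*exp(r)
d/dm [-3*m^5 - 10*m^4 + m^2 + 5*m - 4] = -15*m^4 - 40*m^3 + 2*m + 5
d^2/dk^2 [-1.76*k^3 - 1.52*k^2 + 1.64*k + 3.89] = -10.56*k - 3.04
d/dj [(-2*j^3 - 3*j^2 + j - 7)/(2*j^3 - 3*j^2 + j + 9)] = 4*(3*j^4 - 2*j^3 - 3*j^2 - 24*j + 4)/(4*j^6 - 12*j^5 + 13*j^4 + 30*j^3 - 53*j^2 + 18*j + 81)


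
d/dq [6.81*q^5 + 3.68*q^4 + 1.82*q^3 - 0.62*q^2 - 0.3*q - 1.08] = 34.05*q^4 + 14.72*q^3 + 5.46*q^2 - 1.24*q - 0.3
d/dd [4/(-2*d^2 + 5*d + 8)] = 4*(4*d - 5)/(-2*d^2 + 5*d + 8)^2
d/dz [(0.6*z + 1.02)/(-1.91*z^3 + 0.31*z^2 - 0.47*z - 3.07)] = (2.292*z^3 + 5.6586*z^2 - 0.6324*z - 1.3626)/(3.6481*z^6 - 1.1842*z^5 + 1.8915*z^4 + 11.436*z^3 - 1.6825*z^2 + 2.8858*z + 9.4249)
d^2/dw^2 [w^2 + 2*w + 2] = 2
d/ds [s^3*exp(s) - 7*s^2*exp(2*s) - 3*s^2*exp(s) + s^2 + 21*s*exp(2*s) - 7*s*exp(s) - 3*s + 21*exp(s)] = s^3*exp(s) - 14*s^2*exp(2*s) + 28*s*exp(2*s) - 13*s*exp(s) + 2*s + 21*exp(2*s) + 14*exp(s) - 3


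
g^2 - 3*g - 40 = (g - 8)*(g + 5)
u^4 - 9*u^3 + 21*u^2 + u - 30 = (u - 5)*(u - 3)*(u - 2)*(u + 1)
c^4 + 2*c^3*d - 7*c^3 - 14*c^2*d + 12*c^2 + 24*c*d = c*(c - 4)*(c - 3)*(c + 2*d)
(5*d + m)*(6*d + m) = 30*d^2 + 11*d*m + m^2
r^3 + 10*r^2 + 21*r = r*(r + 3)*(r + 7)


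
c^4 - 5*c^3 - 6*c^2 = c^2*(c - 6)*(c + 1)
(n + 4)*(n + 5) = n^2 + 9*n + 20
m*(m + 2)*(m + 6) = m^3 + 8*m^2 + 12*m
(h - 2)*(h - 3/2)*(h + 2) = h^3 - 3*h^2/2 - 4*h + 6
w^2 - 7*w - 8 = (w - 8)*(w + 1)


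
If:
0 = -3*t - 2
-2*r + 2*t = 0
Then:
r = -2/3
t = -2/3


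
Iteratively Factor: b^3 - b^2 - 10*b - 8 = (b + 2)*(b^2 - 3*b - 4) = (b + 1)*(b + 2)*(b - 4)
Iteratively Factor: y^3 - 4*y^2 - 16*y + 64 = (y - 4)*(y^2 - 16) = (y - 4)^2*(y + 4)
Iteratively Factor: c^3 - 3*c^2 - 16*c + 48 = (c + 4)*(c^2 - 7*c + 12) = (c - 3)*(c + 4)*(c - 4)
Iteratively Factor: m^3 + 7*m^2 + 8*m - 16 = (m + 4)*(m^2 + 3*m - 4) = (m - 1)*(m + 4)*(m + 4)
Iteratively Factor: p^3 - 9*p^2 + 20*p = (p - 5)*(p^2 - 4*p) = p*(p - 5)*(p - 4)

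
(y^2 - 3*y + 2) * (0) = 0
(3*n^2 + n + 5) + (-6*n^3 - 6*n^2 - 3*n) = -6*n^3 - 3*n^2 - 2*n + 5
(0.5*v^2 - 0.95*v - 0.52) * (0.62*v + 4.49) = 0.31*v^3 + 1.656*v^2 - 4.5879*v - 2.3348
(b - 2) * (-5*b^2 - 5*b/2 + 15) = -5*b^3 + 15*b^2/2 + 20*b - 30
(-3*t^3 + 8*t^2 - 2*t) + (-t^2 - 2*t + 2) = -3*t^3 + 7*t^2 - 4*t + 2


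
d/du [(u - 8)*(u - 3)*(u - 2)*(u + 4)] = 4*u^3 - 27*u^2 - 12*u + 136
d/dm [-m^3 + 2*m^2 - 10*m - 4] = -3*m^2 + 4*m - 10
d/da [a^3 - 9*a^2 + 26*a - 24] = 3*a^2 - 18*a + 26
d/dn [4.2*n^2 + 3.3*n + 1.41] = 8.4*n + 3.3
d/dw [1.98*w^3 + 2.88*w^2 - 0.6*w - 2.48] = 5.94*w^2 + 5.76*w - 0.6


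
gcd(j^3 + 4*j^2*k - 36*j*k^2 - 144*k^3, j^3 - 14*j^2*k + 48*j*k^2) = j - 6*k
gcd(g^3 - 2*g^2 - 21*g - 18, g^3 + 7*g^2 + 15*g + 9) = g^2 + 4*g + 3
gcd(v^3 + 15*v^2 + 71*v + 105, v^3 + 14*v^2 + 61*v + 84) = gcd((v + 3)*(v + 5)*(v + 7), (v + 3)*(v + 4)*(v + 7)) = v^2 + 10*v + 21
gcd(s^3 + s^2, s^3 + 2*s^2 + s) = s^2 + s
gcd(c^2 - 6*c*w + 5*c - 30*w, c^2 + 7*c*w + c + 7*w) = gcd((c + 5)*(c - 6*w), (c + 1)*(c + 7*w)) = 1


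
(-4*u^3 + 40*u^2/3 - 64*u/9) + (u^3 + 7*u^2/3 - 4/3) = -3*u^3 + 47*u^2/3 - 64*u/9 - 4/3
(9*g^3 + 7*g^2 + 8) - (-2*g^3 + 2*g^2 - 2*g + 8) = 11*g^3 + 5*g^2 + 2*g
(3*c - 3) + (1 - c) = 2*c - 2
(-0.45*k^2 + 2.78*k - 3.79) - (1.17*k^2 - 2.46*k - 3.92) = -1.62*k^2 + 5.24*k + 0.13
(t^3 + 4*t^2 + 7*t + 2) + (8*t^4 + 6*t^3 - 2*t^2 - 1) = 8*t^4 + 7*t^3 + 2*t^2 + 7*t + 1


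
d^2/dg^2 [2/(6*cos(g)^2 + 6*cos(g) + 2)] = 3*(-12*sin(g)^4 + 5*sin(g)^2 + 49*cos(g)/4 - 9*cos(3*g)/4 + 11)/(-3*sin(g)^2 + 3*cos(g) + 4)^3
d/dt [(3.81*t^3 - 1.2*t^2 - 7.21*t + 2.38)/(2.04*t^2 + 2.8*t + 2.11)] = (7.7724*t^4 + 21.336*t^3 + 35.4657*t^2 - 14.7744*t - 21.8771)/(4.1616*t^4 + 11.424*t^3 + 16.4488*t^2 + 11.816*t + 4.4521)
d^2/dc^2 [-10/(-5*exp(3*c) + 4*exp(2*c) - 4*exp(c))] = 10*((-45*exp(2*c) + 16*exp(c) - 4)*(5*exp(2*c) - 4*exp(c) + 4) + 2*(15*exp(2*c) - 8*exp(c) + 4)^2)*exp(-c)/(5*exp(2*c) - 4*exp(c) + 4)^3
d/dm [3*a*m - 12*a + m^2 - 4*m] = 3*a + 2*m - 4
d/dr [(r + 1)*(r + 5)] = 2*r + 6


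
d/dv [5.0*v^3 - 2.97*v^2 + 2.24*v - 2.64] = 15.0*v^2 - 5.94*v + 2.24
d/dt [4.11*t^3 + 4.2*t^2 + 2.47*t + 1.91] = 12.33*t^2 + 8.4*t + 2.47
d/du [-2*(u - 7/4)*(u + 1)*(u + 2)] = -6*u^2 - 5*u + 13/2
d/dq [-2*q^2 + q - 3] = 1 - 4*q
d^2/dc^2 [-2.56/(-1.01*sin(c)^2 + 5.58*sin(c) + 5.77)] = (10.445824*sin(c)^4 - 43.282944*sin(c)^3 + 123.716096*sin(c)^2 + 4.142592*sin(c) - 189.256192)/(-1.01*sin(c)^2 + 5.58*sin(c) + 5.77)^3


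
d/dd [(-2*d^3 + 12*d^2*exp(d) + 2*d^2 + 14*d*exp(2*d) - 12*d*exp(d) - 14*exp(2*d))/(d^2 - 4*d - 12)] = 2*(2*(d - 2)*(d^3 - 6*d^2*exp(d) - d^2 - 7*d*exp(2*d) + 6*d*exp(d) + 7*exp(2*d)) + (-d^2 + 4*d + 12)*(-6*d^2*exp(d) + 3*d^2 - 14*d*exp(2*d) - 6*d*exp(d) - 2*d + 7*exp(2*d) + 6*exp(d)))/(-d^2 + 4*d + 12)^2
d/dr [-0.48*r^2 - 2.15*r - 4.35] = -0.96*r - 2.15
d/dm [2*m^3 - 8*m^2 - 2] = 2*m*(3*m - 8)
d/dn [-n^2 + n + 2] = 1 - 2*n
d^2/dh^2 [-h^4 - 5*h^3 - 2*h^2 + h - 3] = -12*h^2 - 30*h - 4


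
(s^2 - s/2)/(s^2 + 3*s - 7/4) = 2*s/(2*s + 7)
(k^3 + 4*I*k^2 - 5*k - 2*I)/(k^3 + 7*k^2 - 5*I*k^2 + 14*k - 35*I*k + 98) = (k^2 + 2*I*k - 1)/(k^2 + 7*k*(1 - I) - 49*I)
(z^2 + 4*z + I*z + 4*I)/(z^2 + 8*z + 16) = (z + I)/(z + 4)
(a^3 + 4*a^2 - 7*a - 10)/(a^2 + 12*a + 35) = (a^2 - a - 2)/(a + 7)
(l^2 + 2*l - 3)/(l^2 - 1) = (l + 3)/(l + 1)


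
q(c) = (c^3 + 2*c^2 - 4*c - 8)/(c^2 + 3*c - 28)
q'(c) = (-2*c - 3)*(c^3 + 2*c^2 - 4*c - 8)/(c^2 + 3*c - 28)^2 + (3*c^2 + 4*c - 4)/(c^2 + 3*c - 28) = (c^4 + 6*c^3 - 74*c^2 - 96*c + 136)/(c^4 + 6*c^3 - 47*c^2 - 168*c + 784)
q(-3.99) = 0.99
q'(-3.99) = -1.36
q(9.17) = 10.70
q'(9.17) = 0.68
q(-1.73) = 0.01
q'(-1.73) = 0.06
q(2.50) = -0.71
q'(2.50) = -2.14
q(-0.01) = 0.28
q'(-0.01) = 0.17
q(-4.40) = 1.69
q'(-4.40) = -2.12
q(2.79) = -1.53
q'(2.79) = -3.68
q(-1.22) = 0.06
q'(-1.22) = 0.15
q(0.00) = 0.29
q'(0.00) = 0.17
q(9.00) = 10.59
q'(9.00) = 0.66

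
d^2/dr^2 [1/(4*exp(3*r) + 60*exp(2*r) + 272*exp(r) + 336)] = (2*(3*exp(2*r) + 30*exp(r) + 68)^2*exp(r) - (9*exp(2*r) + 60*exp(r) + 68)*(exp(3*r) + 15*exp(2*r) + 68*exp(r) + 84))*exp(r)/(4*(exp(3*r) + 15*exp(2*r) + 68*exp(r) + 84)^3)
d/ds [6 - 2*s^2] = -4*s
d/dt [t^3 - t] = 3*t^2 - 1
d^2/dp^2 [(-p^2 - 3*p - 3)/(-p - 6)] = 42/(p^3 + 18*p^2 + 108*p + 216)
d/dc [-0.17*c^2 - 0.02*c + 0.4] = -0.34*c - 0.02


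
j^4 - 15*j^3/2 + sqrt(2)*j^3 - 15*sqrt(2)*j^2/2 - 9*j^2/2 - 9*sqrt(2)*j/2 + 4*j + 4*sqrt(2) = (j - 8)*(j - 1/2)*(j + 1)*(j + sqrt(2))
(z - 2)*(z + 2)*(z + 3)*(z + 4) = z^4 + 7*z^3 + 8*z^2 - 28*z - 48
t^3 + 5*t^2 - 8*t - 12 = (t - 2)*(t + 1)*(t + 6)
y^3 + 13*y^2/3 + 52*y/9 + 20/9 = (y + 2/3)*(y + 5/3)*(y + 2)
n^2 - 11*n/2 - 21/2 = (n - 7)*(n + 3/2)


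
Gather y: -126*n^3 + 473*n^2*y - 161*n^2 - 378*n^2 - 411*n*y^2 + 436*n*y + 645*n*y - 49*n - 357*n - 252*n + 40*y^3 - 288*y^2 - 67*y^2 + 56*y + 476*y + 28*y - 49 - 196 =-126*n^3 - 539*n^2 - 658*n + 40*y^3 + y^2*(-411*n - 355) + y*(473*n^2 + 1081*n + 560) - 245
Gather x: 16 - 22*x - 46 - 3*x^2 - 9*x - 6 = -3*x^2 - 31*x - 36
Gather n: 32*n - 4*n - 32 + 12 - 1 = 28*n - 21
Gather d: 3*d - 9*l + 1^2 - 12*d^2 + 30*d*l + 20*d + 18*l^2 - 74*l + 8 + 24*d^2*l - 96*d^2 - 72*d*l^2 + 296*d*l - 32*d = d^2*(24*l - 108) + d*(-72*l^2 + 326*l - 9) + 18*l^2 - 83*l + 9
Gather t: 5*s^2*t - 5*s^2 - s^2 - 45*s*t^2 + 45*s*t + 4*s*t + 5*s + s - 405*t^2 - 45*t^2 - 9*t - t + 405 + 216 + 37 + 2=-6*s^2 + 6*s + t^2*(-45*s - 450) + t*(5*s^2 + 49*s - 10) + 660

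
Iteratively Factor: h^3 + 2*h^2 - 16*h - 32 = (h + 4)*(h^2 - 2*h - 8) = (h + 2)*(h + 4)*(h - 4)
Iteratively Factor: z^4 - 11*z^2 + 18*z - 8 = (z - 1)*(z^3 + z^2 - 10*z + 8) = (z - 1)^2*(z^2 + 2*z - 8) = (z - 1)^2*(z + 4)*(z - 2)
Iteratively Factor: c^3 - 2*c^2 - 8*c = (c)*(c^2 - 2*c - 8) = c*(c + 2)*(c - 4)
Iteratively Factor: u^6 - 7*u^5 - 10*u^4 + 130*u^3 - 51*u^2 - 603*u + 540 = (u - 1)*(u^5 - 6*u^4 - 16*u^3 + 114*u^2 + 63*u - 540) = (u - 4)*(u - 1)*(u^4 - 2*u^3 - 24*u^2 + 18*u + 135) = (u - 4)*(u - 3)*(u - 1)*(u^3 + u^2 - 21*u - 45) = (u - 4)*(u - 3)*(u - 1)*(u + 3)*(u^2 - 2*u - 15) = (u - 4)*(u - 3)*(u - 1)*(u + 3)^2*(u - 5)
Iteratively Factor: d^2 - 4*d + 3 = (d - 3)*(d - 1)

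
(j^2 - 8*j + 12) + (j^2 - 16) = 2*j^2 - 8*j - 4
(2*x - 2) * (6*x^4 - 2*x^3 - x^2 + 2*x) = 12*x^5 - 16*x^4 + 2*x^3 + 6*x^2 - 4*x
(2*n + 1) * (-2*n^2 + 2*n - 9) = -4*n^3 + 2*n^2 - 16*n - 9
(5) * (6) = 30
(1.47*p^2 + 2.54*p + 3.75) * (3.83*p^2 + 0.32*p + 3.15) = 5.6301*p^4 + 10.1986*p^3 + 19.8058*p^2 + 9.201*p + 11.8125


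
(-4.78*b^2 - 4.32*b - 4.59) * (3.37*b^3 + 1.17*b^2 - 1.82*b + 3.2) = -16.1086*b^5 - 20.151*b^4 - 11.8231*b^3 - 12.8039*b^2 - 5.4702*b - 14.688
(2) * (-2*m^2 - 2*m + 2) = -4*m^2 - 4*m + 4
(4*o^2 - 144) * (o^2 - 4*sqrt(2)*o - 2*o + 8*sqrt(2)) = 4*o^4 - 16*sqrt(2)*o^3 - 8*o^3 - 144*o^2 + 32*sqrt(2)*o^2 + 288*o + 576*sqrt(2)*o - 1152*sqrt(2)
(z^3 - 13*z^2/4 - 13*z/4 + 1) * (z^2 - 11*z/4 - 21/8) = z^5 - 6*z^4 + 49*z^3/16 + 591*z^2/32 + 185*z/32 - 21/8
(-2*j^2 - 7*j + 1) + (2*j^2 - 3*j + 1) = 2 - 10*j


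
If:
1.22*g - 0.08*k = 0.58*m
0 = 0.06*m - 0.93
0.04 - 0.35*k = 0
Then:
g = 7.38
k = 0.11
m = 15.50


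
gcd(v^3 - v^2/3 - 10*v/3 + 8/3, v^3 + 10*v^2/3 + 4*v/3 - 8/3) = v + 2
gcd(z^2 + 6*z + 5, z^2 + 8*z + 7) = z + 1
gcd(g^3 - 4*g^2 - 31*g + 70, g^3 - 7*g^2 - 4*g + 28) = g^2 - 9*g + 14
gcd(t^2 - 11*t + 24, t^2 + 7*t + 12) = 1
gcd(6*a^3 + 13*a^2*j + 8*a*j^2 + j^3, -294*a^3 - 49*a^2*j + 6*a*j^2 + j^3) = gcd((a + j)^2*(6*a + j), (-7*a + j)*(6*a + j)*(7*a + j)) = 6*a + j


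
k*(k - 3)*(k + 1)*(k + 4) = k^4 + 2*k^3 - 11*k^2 - 12*k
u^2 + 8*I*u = u*(u + 8*I)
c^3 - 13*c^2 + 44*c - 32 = (c - 8)*(c - 4)*(c - 1)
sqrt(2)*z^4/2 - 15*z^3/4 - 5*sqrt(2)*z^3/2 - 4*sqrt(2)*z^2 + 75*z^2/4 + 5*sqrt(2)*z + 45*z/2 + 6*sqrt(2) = (z/2 + 1/2)*(z - 6)*(z - 4*sqrt(2))*(sqrt(2)*z + 1/2)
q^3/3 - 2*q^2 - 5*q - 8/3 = (q/3 + 1/3)*(q - 8)*(q + 1)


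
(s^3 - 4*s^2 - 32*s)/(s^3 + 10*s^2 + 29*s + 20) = s*(s - 8)/(s^2 + 6*s + 5)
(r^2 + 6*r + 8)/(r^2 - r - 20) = (r + 2)/(r - 5)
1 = 1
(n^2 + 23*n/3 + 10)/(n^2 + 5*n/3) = (n + 6)/n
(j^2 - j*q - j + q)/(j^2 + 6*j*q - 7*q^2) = (j - 1)/(j + 7*q)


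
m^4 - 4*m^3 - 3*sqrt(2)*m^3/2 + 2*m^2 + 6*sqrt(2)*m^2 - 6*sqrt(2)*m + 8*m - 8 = (m - 2)^2*(m - 2*sqrt(2))*(m + sqrt(2)/2)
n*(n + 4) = n^2 + 4*n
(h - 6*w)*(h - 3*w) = h^2 - 9*h*w + 18*w^2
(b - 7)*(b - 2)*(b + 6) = b^3 - 3*b^2 - 40*b + 84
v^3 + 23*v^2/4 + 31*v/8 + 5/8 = (v + 1/4)*(v + 1/2)*(v + 5)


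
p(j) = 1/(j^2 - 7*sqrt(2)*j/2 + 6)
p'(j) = (-2*j + 7*sqrt(2)/2)/(j^2 - 7*sqrt(2)*j/2 + 6)^2 = 2*(-4*j + 7*sqrt(2))/(2*j^2 - 7*sqrt(2)*j + 12)^2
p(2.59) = -8.95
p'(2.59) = -18.44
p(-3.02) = 0.03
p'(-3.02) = 0.01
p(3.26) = 2.03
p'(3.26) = -6.50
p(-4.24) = 0.02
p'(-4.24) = 0.01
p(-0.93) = 0.09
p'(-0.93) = 0.05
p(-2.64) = 0.04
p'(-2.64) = 0.02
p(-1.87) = 0.05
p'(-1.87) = 0.02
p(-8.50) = 0.01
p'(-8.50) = 0.00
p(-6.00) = 0.01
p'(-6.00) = 0.00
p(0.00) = 0.17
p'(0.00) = 0.14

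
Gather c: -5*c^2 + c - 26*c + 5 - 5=-5*c^2 - 25*c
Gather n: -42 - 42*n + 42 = -42*n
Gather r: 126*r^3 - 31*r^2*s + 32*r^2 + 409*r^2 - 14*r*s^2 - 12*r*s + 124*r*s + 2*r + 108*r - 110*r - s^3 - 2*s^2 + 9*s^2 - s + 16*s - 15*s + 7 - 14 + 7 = 126*r^3 + r^2*(441 - 31*s) + r*(-14*s^2 + 112*s) - s^3 + 7*s^2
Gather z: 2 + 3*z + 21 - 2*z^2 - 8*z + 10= -2*z^2 - 5*z + 33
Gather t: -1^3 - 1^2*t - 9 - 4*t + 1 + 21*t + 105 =16*t + 96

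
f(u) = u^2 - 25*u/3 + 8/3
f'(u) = 2*u - 25/3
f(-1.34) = 15.63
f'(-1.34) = -11.01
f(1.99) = -9.96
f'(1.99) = -4.35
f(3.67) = -14.45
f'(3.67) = -0.99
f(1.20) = -5.89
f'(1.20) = -5.93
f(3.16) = -13.68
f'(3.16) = -2.01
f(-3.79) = 48.61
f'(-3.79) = -15.91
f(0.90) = -4.02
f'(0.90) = -6.53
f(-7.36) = 118.17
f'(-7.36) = -23.05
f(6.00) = -11.33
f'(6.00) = 3.67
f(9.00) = 8.67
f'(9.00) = 9.67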